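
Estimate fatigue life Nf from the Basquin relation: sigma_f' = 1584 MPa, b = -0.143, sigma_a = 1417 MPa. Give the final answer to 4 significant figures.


sigma_a = sigma_f' * (2*Nf)^b
2*Nf = (sigma_a / sigma_f')^(1/b)
2*Nf = (1417 / 1584)^(1/-0.143)
2*Nf = 2.17951
Nf = 1.09 cycles


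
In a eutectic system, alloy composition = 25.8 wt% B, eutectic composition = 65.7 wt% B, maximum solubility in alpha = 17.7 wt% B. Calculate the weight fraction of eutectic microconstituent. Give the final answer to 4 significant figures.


f_primary = (C_e - C0) / (C_e - C_alpha_max)
f_primary = (65.7 - 25.8) / (65.7 - 17.7)
f_primary = 0.83125
f_eutectic = 1 - 0.83125 = 0.1688


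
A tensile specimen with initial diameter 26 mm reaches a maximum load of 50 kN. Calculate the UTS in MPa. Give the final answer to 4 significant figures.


A0 = pi*(d/2)^2 = pi*(26/2)^2 = 530.929 mm^2
UTS = F_max / A0 = 50*1000 / 530.929
UTS = 94.17 MPa


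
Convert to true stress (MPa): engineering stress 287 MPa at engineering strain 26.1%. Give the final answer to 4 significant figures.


sigma_true = sigma_eng * (1 + epsilon_eng)
sigma_true = 287 * (1 + 0.261)
sigma_true = 361.9 MPa


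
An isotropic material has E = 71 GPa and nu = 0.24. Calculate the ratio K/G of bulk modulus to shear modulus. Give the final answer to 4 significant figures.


G = E / (2*(1+nu))
G = 71 / (2*(1+0.24)) = 28.629 GPa
K = E / (3*(1-2*nu))
K = 71 / (3*(1-2*0.24)) = 45.5128 GPa
K/G = 45.5128 / 28.629 = 1.59


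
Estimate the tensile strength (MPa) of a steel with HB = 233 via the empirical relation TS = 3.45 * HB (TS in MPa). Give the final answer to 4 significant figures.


TS (MPa) = 3.45 * HB
TS = 3.45 * 233
TS = 803.9 MPa


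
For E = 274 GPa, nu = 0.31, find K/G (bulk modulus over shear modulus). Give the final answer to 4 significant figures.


G = E / (2*(1+nu))
G = 274 / (2*(1+0.31)) = 104.58 GPa
K = E / (3*(1-2*nu))
K = 274 / (3*(1-2*0.31)) = 240.351 GPa
K/G = 240.351 / 104.58 = 2.298


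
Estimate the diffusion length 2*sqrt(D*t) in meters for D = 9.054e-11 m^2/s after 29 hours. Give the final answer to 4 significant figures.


t = 29 hr = 104400 s
Diffusion length = 2*sqrt(D*t)
= 2*sqrt(9.054e-11 * 104400)
= 6.149e-03 m


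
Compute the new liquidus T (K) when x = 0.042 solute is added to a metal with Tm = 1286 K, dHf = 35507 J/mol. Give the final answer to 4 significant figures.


dT = R*Tm^2*x / dHf
dT = 8.314 * 1286^2 * 0.042 / 35507
dT = 16.264 K
T_new = 1286 - 16.264 = 1270 K


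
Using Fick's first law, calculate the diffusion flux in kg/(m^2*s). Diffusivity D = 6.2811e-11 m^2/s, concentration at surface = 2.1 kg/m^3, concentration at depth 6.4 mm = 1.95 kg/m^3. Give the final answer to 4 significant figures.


J = -D * (dC/dx) = D * (C1 - C2) / dx
J = 6.2811e-11 * (2.1 - 1.95) / 6.4e-03
J = 1.472e-09 kg/(m^2*s)


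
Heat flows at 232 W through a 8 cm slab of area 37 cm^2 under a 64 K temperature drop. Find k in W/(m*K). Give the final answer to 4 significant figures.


k = Q*L / (A*dT)
L = 0.08 m, A = 3.7e-03 m^2
k = 232 * 0.08 / (3.7e-03 * 64)
k = 78.38 W/(m*K)


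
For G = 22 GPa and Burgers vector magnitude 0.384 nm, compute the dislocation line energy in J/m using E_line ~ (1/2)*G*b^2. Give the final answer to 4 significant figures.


E = G*b^2/2
b = 0.384 nm = 3.84e-10 m
G = 22 GPa = 2.2e+10 Pa
E = 0.5 * 2.2e+10 * (3.84e-10)^2
E = 1.622e-09 J/m


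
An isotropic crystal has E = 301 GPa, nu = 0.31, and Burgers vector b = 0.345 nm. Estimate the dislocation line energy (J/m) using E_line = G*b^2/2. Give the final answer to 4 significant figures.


Step 1: G = E / (2*(1+nu))
G = 301 / (2*(1+0.31)) = 114.885 GPa = 1.14885e+11 Pa
Step 2: E_line = G*b^2/2
b = 0.345 nm = 3.45e-10 m
E_line = 0.5 * 1.14885e+11 * (3.45e-10)^2 = 6.837e-09 J/m


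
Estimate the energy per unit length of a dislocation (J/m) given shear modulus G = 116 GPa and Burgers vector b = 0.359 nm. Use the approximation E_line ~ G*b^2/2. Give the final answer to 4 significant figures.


E = G*b^2/2
b = 0.359 nm = 3.59e-10 m
G = 116 GPa = 1.16e+11 Pa
E = 0.5 * 1.16e+11 * (3.59e-10)^2
E = 7.475e-09 J/m


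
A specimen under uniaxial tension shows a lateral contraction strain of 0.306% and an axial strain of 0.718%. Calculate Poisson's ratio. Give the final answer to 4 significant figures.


nu = -epsilon_lat / epsilon_axial
Lateral strain is contraction (negative), so using magnitudes:
nu = 0.306 / 0.718
nu = 0.4262


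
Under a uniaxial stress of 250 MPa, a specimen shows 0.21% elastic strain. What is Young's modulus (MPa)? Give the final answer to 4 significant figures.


E = sigma / epsilon
epsilon = 0.21% = 2.1e-03
E = 250 / 2.1e-03
E = 119000 MPa


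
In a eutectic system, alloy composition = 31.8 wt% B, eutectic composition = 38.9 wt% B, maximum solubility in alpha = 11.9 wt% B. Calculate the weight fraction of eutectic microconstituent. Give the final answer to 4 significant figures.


f_primary = (C_e - C0) / (C_e - C_alpha_max)
f_primary = (38.9 - 31.8) / (38.9 - 11.9)
f_primary = 0.262963
f_eutectic = 1 - 0.262963 = 0.737


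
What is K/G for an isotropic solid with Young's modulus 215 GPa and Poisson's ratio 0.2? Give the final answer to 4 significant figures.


G = E / (2*(1+nu))
G = 215 / (2*(1+0.2)) = 89.5833 GPa
K = E / (3*(1-2*nu))
K = 215 / (3*(1-2*0.2)) = 119.444 GPa
K/G = 119.444 / 89.5833 = 1.333


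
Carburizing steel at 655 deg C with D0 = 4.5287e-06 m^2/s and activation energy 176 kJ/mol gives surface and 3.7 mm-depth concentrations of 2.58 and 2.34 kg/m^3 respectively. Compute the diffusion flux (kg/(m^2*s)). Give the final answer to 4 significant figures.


Step 1: D = D0 * exp(-Qd/(R*T))
T = 655 + 273.15 = 928.15 K
D = 4.5287e-06 * exp(-176e3 / (8.314 * 928.15)) = 5.6318e-16 m^2/s
Step 2: J = D * (C1 - C2) / dx
J = 5.6318e-16 * (2.58 - 2.34) / 3.7e-03
J = 3.653e-14 kg/(m^2*s)


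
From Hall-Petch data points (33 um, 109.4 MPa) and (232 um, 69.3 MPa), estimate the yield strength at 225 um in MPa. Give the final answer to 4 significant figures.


sigma_y = sigma0 + k / sqrt(d)
1/sqrt(d1) = 1/sqrt(3.3e-05) = 174.078;  1/sqrt(d2) = 65.6532
k = (sigma1 - sigma2) / (1/sqrt(d1) - 1/sqrt(d2)) = (109.4 - 69.3) / (174.078 - 65.6532) = 0.369843 MPa*m^0.5
sigma0 = sigma1 - k/sqrt(d1) = 109.4 - 0.369843*174.078 = 45.0186 MPa
sigma_y(d3) = 45.0186 + 0.369843 / sqrt(2.25e-04) = 69.67 MPa


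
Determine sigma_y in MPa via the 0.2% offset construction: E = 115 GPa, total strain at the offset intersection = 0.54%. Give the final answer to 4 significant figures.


Offset strain = 0.002
Elastic strain at yield = total_strain - offset = 5.4e-03 - 0.002 = 3.4e-03
sigma_y = E * elastic_strain = 115000 * 3.4e-03
sigma_y = 391 MPa


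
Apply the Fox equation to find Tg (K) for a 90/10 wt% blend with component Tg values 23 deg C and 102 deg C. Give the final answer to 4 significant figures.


1/Tg = w1/Tg1 + w2/Tg2 (in Kelvin)
Tg1 = 296.15 K, Tg2 = 375.15 K
1/Tg = 0.9/296.15 + 0.1/375.15
Tg = 302.5 K


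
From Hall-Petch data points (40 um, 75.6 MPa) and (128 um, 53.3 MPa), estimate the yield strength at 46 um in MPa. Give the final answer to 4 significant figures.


sigma_y = sigma0 + k / sqrt(d)
1/sqrt(d1) = 1/sqrt(4e-05) = 158.114;  1/sqrt(d2) = 88.3883
k = (sigma1 - sigma2) / (1/sqrt(d1) - 1/sqrt(d2)) = (75.6 - 53.3) / (158.114 - 88.3883) = 0.319825 MPa*m^0.5
sigma0 = sigma1 - k/sqrt(d1) = 75.6 - 0.319825*158.114 = 25.0312 MPa
sigma_y(d3) = 25.0312 + 0.319825 / sqrt(4.6e-05) = 72.19 MPa


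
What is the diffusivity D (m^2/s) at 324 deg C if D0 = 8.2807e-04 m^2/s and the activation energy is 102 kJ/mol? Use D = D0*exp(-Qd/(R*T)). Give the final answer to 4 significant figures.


D = D0 * exp(-Qd / (R*T))
T = 597.15 K
D = 8.2807e-04 * exp(-102e3 / (8.314 * 597.15))
D = 9.896e-13 m^2/s


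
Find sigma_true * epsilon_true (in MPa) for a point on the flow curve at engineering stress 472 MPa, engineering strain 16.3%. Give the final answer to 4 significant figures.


sigma_true = sigma_eng * (1 + epsilon_eng)
sigma_true = 472 * (1 + 0.163) = 548.936 MPa
epsilon_true = ln(1 + epsilon_eng)
epsilon_true = ln(1 + 0.163) = 0.151003
sigma_true * epsilon_true = 548.936 * 0.151003 = 82.89 MPa


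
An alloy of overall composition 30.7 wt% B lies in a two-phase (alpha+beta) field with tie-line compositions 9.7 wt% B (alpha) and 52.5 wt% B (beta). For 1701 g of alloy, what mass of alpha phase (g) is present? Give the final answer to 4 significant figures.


f_alpha = (C_beta - C0) / (C_beta - C_alpha)
f_alpha = (52.5 - 30.7) / (52.5 - 9.7) = 0.509346
m_alpha = f_alpha * m_total = 0.509346 * 1701 = 866.4 g


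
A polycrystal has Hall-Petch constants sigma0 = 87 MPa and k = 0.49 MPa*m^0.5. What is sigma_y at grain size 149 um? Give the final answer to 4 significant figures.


sigma_y = sigma0 + k / sqrt(d)
d = 149 um = 1.49e-04 m
sigma_y = 87 + 0.49 / sqrt(1.49e-04)
sigma_y = 127.1 MPa


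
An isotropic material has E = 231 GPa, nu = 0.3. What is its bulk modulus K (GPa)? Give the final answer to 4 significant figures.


K = E / (3*(1-2*nu))
K = 231 / (3*(1-2*0.3))
K = 192.5 GPa


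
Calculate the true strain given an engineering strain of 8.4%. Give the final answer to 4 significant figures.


epsilon_true = ln(1 + epsilon_eng)
epsilon_true = ln(1 + 0.084)
epsilon_true = 0.08066


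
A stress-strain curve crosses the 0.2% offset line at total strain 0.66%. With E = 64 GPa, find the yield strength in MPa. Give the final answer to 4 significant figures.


Offset strain = 0.002
Elastic strain at yield = total_strain - offset = 6.6e-03 - 0.002 = 4.6e-03
sigma_y = E * elastic_strain = 64000 * 4.6e-03
sigma_y = 294.4 MPa


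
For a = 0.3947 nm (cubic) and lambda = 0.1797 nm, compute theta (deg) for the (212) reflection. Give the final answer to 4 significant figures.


d = a / sqrt(h^2+k^2+l^2)
d = 0.3947 / sqrt(9) = 0.131567 nm
lambda = 2*d*sin(theta)  =>  sin(theta) = lambda / (2*d)
sin(theta) = 0.1797 / (2 * 0.131567) = 0.682924
theta = 43.07 deg


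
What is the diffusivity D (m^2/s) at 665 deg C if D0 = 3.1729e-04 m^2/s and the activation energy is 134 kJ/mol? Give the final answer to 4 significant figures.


D = D0 * exp(-Qd / (R*T))
T = 938.15 K
D = 3.1729e-04 * exp(-134e3 / (8.314 * 938.15))
D = 1.097e-11 m^2/s


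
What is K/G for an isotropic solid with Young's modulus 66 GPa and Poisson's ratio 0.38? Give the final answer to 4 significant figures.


G = E / (2*(1+nu))
G = 66 / (2*(1+0.38)) = 23.913 GPa
K = E / (3*(1-2*nu))
K = 66 / (3*(1-2*0.38)) = 91.6667 GPa
K/G = 91.6667 / 23.913 = 3.833


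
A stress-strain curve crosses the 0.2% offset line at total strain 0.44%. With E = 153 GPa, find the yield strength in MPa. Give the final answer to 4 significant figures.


Offset strain = 0.002
Elastic strain at yield = total_strain - offset = 4.4e-03 - 0.002 = 2.4e-03
sigma_y = E * elastic_strain = 153000 * 2.4e-03
sigma_y = 367.2 MPa


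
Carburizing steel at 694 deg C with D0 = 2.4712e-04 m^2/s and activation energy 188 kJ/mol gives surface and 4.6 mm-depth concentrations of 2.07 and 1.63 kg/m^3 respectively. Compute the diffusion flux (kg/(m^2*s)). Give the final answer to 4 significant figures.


Step 1: D = D0 * exp(-Qd/(R*T))
T = 694 + 273.15 = 967.15 K
D = 2.4712e-04 * exp(-188e3 / (8.314 * 967.15)) = 1.73333e-14 m^2/s
Step 2: J = D * (C1 - C2) / dx
J = 1.73333e-14 * (2.07 - 1.63) / 4.6e-03
J = 1.658e-12 kg/(m^2*s)


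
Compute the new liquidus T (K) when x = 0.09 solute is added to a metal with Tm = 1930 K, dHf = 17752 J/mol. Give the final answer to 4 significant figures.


dT = R*Tm^2*x / dHf
dT = 8.314 * 1930^2 * 0.09 / 17752
dT = 157.007 K
T_new = 1930 - 157.007 = 1773 K


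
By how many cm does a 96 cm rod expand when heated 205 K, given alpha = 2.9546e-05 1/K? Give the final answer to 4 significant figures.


dL = L0 * alpha * dT
dL = 96 * 2.9546e-05 * 205
dL = 0.5815 cm


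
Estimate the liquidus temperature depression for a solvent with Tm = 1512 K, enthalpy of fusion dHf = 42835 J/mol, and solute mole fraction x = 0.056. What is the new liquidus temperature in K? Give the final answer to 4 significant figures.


dT = R*Tm^2*x / dHf
dT = 8.314 * 1512^2 * 0.056 / 42835
dT = 24.8487 K
T_new = 1512 - 24.8487 = 1487 K


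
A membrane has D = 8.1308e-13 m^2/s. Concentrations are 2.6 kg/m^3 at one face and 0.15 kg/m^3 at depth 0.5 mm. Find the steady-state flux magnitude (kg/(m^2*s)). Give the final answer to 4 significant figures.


J = -D * (dC/dx) = D * (C1 - C2) / dx
J = 8.1308e-13 * (2.6 - 0.15) / 5e-04
J = 3.984e-09 kg/(m^2*s)


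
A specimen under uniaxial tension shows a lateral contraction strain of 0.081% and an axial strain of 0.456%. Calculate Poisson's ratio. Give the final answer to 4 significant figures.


nu = -epsilon_lat / epsilon_axial
Lateral strain is contraction (negative), so using magnitudes:
nu = 0.081 / 0.456
nu = 0.1776


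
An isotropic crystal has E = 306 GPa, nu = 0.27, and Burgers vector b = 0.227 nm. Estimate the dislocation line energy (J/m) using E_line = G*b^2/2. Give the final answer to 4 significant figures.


Step 1: G = E / (2*(1+nu))
G = 306 / (2*(1+0.27)) = 120.472 GPa = 1.20472e+11 Pa
Step 2: E_line = G*b^2/2
b = 0.227 nm = 2.27e-10 m
E_line = 0.5 * 1.20472e+11 * (2.27e-10)^2 = 3.104e-09 J/m


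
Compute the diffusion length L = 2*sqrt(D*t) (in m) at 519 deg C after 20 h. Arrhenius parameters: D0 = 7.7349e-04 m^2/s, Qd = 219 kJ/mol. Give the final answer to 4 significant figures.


Step 1: D = D0 * exp(-Qd/(R*T))
T = 792.15 K
D = 7.7349e-04 * exp(-219e3 / (8.314 * 792.15)) = 2.79897e-18 m^2/s
Step 2: L = 2*sqrt(D*t)
t = 20 h = 72000 s
L = 2*sqrt(2.79897e-18 * 72000) = 8.978e-07 m


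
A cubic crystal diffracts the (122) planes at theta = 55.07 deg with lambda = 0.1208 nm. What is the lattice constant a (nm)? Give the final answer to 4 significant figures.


d = lambda / (2*sin(theta))
d = 0.1208 / (2*sin(55.07 deg))
d = 0.0736718 nm
a = d * sqrt(h^2+k^2+l^2) = 0.0736718 * sqrt(9)
a = 0.221 nm


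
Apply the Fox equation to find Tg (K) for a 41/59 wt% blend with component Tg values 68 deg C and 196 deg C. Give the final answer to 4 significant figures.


1/Tg = w1/Tg1 + w2/Tg2 (in Kelvin)
Tg1 = 341.15 K, Tg2 = 469.15 K
1/Tg = 0.41/341.15 + 0.59/469.15
Tg = 406.6 K


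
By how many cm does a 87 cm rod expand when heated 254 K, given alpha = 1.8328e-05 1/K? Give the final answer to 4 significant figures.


dL = L0 * alpha * dT
dL = 87 * 1.8328e-05 * 254
dL = 0.405 cm


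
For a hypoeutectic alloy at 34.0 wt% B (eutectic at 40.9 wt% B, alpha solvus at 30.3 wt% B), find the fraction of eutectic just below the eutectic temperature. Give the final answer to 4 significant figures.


f_primary = (C_e - C0) / (C_e - C_alpha_max)
f_primary = (40.9 - 34.0) / (40.9 - 30.3)
f_primary = 0.650943
f_eutectic = 1 - 0.650943 = 0.3491


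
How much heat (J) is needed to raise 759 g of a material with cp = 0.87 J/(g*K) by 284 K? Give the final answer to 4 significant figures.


Q = m * cp * dT
Q = 759 * 0.87 * 284
Q = 187500 J


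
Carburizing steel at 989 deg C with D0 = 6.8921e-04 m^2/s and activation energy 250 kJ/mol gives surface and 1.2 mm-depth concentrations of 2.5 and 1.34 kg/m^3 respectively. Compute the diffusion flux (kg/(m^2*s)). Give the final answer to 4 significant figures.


Step 1: D = D0 * exp(-Qd/(R*T))
T = 989 + 273.15 = 1262.15 K
D = 6.8921e-04 * exp(-250e3 / (8.314 * 1262.15)) = 3.10182e-14 m^2/s
Step 2: J = D * (C1 - C2) / dx
J = 3.10182e-14 * (2.5 - 1.34) / 1.2e-03
J = 2.998e-11 kg/(m^2*s)


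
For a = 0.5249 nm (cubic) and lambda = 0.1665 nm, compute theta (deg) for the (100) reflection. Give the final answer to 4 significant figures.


d = a / sqrt(h^2+k^2+l^2)
d = 0.5249 / sqrt(1) = 0.5249 nm
lambda = 2*d*sin(theta)  =>  sin(theta) = lambda / (2*d)
sin(theta) = 0.1665 / (2 * 0.5249) = 0.158602
theta = 9.126 deg


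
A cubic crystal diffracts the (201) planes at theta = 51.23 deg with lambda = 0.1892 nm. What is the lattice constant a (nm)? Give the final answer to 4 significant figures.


d = lambda / (2*sin(theta))
d = 0.1892 / (2*sin(51.23 deg))
d = 0.121334 nm
a = d * sqrt(h^2+k^2+l^2) = 0.121334 * sqrt(5)
a = 0.2713 nm


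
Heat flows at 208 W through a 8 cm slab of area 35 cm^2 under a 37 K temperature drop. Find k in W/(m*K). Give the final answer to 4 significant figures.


k = Q*L / (A*dT)
L = 0.08 m, A = 3.5e-03 m^2
k = 208 * 0.08 / (3.5e-03 * 37)
k = 128.5 W/(m*K)


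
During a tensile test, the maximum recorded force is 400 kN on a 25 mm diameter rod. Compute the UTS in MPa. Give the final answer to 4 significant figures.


A0 = pi*(d/2)^2 = pi*(25/2)^2 = 490.874 mm^2
UTS = F_max / A0 = 400*1000 / 490.874
UTS = 814.9 MPa


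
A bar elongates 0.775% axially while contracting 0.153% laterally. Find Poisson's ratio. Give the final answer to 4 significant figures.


nu = -epsilon_lat / epsilon_axial
Lateral strain is contraction (negative), so using magnitudes:
nu = 0.153 / 0.775
nu = 0.1974


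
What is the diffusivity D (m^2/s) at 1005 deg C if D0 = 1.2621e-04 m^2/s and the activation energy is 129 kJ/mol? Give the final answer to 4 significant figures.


D = D0 * exp(-Qd / (R*T))
T = 1278.15 K
D = 1.2621e-04 * exp(-129e3 / (8.314 * 1278.15))
D = 6.745e-10 m^2/s


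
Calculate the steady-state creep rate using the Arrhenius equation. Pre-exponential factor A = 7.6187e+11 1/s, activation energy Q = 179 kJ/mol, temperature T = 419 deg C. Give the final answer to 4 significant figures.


rate = A * exp(-Q / (R*T))
T = 419 + 273.15 = 692.15 K
rate = 7.6187e+11 * exp(-179e3 / (8.314 * 692.15))
rate = 0.02359 1/s


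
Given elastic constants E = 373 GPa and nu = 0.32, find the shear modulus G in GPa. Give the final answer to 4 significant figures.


G = E / (2*(1+nu))
G = 373 / (2*(1+0.32))
G = 141.3 GPa


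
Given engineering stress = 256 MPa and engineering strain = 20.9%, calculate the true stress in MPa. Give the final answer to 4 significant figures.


sigma_true = sigma_eng * (1 + epsilon_eng)
sigma_true = 256 * (1 + 0.209)
sigma_true = 309.5 MPa


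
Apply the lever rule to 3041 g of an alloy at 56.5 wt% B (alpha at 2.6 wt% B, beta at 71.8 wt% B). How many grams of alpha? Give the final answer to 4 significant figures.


f_alpha = (C_beta - C0) / (C_beta - C_alpha)
f_alpha = (71.8 - 56.5) / (71.8 - 2.6) = 0.221098
m_alpha = f_alpha * m_total = 0.221098 * 3041 = 672.4 g


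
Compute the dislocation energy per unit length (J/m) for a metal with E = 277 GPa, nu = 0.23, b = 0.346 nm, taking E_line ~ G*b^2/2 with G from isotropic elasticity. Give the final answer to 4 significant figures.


Step 1: G = E / (2*(1+nu))
G = 277 / (2*(1+0.23)) = 112.602 GPa = 1.12602e+11 Pa
Step 2: E_line = G*b^2/2
b = 0.346 nm = 3.46e-10 m
E_line = 0.5 * 1.12602e+11 * (3.46e-10)^2 = 6.74e-09 J/m


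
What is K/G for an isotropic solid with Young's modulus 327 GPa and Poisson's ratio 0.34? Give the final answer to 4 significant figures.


G = E / (2*(1+nu))
G = 327 / (2*(1+0.34)) = 122.015 GPa
K = E / (3*(1-2*nu))
K = 327 / (3*(1-2*0.34)) = 340.625 GPa
K/G = 340.625 / 122.015 = 2.792


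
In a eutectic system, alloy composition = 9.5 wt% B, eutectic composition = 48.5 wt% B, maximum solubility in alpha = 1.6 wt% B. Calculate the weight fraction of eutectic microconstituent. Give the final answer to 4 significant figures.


f_primary = (C_e - C0) / (C_e - C_alpha_max)
f_primary = (48.5 - 9.5) / (48.5 - 1.6)
f_primary = 0.831557
f_eutectic = 1 - 0.831557 = 0.1684


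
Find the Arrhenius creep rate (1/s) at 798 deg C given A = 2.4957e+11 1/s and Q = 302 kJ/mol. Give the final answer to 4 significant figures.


rate = A * exp(-Q / (R*T))
T = 798 + 273.15 = 1071.15 K
rate = 2.4957e+11 * exp(-302e3 / (8.314 * 1071.15))
rate = 4.673e-04 1/s


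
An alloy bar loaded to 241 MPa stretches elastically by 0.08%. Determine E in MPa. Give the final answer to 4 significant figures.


E = sigma / epsilon
epsilon = 0.08% = 8e-04
E = 241 / 8e-04
E = 301300 MPa


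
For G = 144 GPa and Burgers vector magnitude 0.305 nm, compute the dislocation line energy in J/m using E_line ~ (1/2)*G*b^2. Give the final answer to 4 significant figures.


E = G*b^2/2
b = 0.305 nm = 3.05e-10 m
G = 144 GPa = 1.44e+11 Pa
E = 0.5 * 1.44e+11 * (3.05e-10)^2
E = 6.698e-09 J/m


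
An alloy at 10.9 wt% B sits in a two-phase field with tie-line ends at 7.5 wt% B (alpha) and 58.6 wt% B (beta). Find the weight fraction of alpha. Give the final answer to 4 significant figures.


f_alpha = (C_beta - C0) / (C_beta - C_alpha)
f_alpha = (58.6 - 10.9) / (58.6 - 7.5)
f_alpha = 0.9335


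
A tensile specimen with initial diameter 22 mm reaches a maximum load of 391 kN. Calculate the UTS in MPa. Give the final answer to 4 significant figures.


A0 = pi*(d/2)^2 = pi*(22/2)^2 = 380.133 mm^2
UTS = F_max / A0 = 391*1000 / 380.133
UTS = 1029 MPa


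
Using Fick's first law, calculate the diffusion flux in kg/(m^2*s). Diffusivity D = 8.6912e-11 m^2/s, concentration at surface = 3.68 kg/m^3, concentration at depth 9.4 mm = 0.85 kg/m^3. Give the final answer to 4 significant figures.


J = -D * (dC/dx) = D * (C1 - C2) / dx
J = 8.6912e-11 * (3.68 - 0.85) / 9.4e-03
J = 2.617e-08 kg/(m^2*s)


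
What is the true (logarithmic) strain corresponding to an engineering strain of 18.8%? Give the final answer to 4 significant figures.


epsilon_true = ln(1 + epsilon_eng)
epsilon_true = ln(1 + 0.188)
epsilon_true = 0.1723


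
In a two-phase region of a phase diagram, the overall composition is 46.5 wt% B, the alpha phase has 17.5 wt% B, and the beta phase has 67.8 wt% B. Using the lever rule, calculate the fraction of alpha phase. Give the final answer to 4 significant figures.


f_alpha = (C_beta - C0) / (C_beta - C_alpha)
f_alpha = (67.8 - 46.5) / (67.8 - 17.5)
f_alpha = 0.4235


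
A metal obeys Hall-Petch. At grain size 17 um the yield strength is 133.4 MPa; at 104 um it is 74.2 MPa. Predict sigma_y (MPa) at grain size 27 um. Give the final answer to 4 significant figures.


sigma_y = sigma0 + k / sqrt(d)
1/sqrt(d1) = 1/sqrt(1.7e-05) = 242.536;  1/sqrt(d2) = 98.0581
k = (sigma1 - sigma2) / (1/sqrt(d1) - 1/sqrt(d2)) = (133.4 - 74.2) / (242.536 - 98.0581) = 0.409752 MPa*m^0.5
sigma0 = sigma1 - k/sqrt(d1) = 133.4 - 0.409752*242.536 = 34.0205 MPa
sigma_y(d3) = 34.0205 + 0.409752 / sqrt(2.7e-05) = 112.9 MPa


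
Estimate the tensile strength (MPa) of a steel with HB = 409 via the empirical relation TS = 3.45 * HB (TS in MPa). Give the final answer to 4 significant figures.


TS (MPa) = 3.45 * HB
TS = 3.45 * 409
TS = 1411 MPa


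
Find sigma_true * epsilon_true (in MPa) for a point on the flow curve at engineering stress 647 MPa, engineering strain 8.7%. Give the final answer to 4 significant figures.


sigma_true = sigma_eng * (1 + epsilon_eng)
sigma_true = 647 * (1 + 0.087) = 703.289 MPa
epsilon_true = ln(1 + epsilon_eng)
epsilon_true = ln(1 + 0.087) = 0.0834216
sigma_true * epsilon_true = 703.289 * 0.0834216 = 58.67 MPa


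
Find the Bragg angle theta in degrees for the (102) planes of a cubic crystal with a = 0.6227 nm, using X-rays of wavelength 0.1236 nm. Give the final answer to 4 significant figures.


d = a / sqrt(h^2+k^2+l^2)
d = 0.6227 / sqrt(5) = 0.27848 nm
lambda = 2*d*sin(theta)  =>  sin(theta) = lambda / (2*d)
sin(theta) = 0.1236 / (2 * 0.27848) = 0.221919
theta = 12.82 deg


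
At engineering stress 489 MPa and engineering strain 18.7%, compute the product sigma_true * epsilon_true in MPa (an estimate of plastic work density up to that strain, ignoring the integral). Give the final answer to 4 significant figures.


sigma_true = sigma_eng * (1 + epsilon_eng)
sigma_true = 489 * (1 + 0.187) = 580.443 MPa
epsilon_true = ln(1 + epsilon_eng)
epsilon_true = ln(1 + 0.187) = 0.171429
sigma_true * epsilon_true = 580.443 * 0.171429 = 99.5 MPa


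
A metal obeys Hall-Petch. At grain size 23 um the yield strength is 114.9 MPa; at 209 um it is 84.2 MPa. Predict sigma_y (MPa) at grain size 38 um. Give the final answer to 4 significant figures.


sigma_y = sigma0 + k / sqrt(d)
1/sqrt(d1) = 1/sqrt(2.3e-05) = 208.514;  1/sqrt(d2) = 69.1714
k = (sigma1 - sigma2) / (1/sqrt(d1) - 1/sqrt(d2)) = (114.9 - 84.2) / (208.514 - 69.1714) = 0.22032 MPa*m^0.5
sigma0 = sigma1 - k/sqrt(d1) = 114.9 - 0.22032*208.514 = 68.9602 MPa
sigma_y(d3) = 68.9602 + 0.22032 / sqrt(3.8e-05) = 104.7 MPa


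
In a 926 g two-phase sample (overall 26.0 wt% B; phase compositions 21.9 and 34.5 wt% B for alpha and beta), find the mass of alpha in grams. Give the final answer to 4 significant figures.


f_alpha = (C_beta - C0) / (C_beta - C_alpha)
f_alpha = (34.5 - 26.0) / (34.5 - 21.9) = 0.674603
m_alpha = f_alpha * m_total = 0.674603 * 926 = 624.7 g


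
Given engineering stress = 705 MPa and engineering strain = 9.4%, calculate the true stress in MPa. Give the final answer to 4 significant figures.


sigma_true = sigma_eng * (1 + epsilon_eng)
sigma_true = 705 * (1 + 0.094)
sigma_true = 771.3 MPa


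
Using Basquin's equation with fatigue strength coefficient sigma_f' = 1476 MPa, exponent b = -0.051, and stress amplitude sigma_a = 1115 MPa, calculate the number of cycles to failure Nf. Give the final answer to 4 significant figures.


sigma_a = sigma_f' * (2*Nf)^b
2*Nf = (sigma_a / sigma_f')^(1/b)
2*Nf = (1115 / 1476)^(1/-0.051)
2*Nf = 244.602
Nf = 122.3 cycles


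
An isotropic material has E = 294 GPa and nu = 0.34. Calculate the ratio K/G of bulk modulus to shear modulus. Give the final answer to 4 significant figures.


G = E / (2*(1+nu))
G = 294 / (2*(1+0.34)) = 109.701 GPa
K = E / (3*(1-2*nu))
K = 294 / (3*(1-2*0.34)) = 306.25 GPa
K/G = 306.25 / 109.701 = 2.792


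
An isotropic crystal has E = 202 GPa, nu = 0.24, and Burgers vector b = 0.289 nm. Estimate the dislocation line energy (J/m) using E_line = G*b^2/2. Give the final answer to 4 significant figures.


Step 1: G = E / (2*(1+nu))
G = 202 / (2*(1+0.24)) = 81.4516 GPa = 8.14516e+10 Pa
Step 2: E_line = G*b^2/2
b = 0.289 nm = 2.89e-10 m
E_line = 0.5 * 8.14516e+10 * (2.89e-10)^2 = 3.401e-09 J/m


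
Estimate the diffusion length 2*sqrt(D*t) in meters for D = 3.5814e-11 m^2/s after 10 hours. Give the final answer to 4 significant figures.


t = 10 hr = 36000 s
Diffusion length = 2*sqrt(D*t)
= 2*sqrt(3.5814e-11 * 36000)
= 2.271e-03 m


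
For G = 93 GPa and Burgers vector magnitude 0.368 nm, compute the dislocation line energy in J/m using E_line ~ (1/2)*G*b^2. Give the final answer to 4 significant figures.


E = G*b^2/2
b = 0.368 nm = 3.68e-10 m
G = 93 GPa = 9.3e+10 Pa
E = 0.5 * 9.3e+10 * (3.68e-10)^2
E = 6.297e-09 J/m


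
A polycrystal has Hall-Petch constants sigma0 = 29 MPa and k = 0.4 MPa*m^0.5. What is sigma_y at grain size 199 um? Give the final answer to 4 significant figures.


sigma_y = sigma0 + k / sqrt(d)
d = 199 um = 1.99e-04 m
sigma_y = 29 + 0.4 / sqrt(1.99e-04)
sigma_y = 57.36 MPa


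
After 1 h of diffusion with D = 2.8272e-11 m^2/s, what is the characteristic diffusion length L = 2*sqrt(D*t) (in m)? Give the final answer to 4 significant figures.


t = 1 hr = 3600 s
Diffusion length = 2*sqrt(D*t)
= 2*sqrt(2.8272e-11 * 3600)
= 6.381e-04 m


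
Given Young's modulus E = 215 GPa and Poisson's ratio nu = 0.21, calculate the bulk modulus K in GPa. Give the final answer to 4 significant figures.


K = E / (3*(1-2*nu))
K = 215 / (3*(1-2*0.21))
K = 123.6 GPa


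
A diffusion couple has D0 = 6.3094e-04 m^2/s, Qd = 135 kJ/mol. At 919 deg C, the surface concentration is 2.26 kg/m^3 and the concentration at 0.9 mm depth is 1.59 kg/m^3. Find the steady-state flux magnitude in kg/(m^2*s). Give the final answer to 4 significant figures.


Step 1: D = D0 * exp(-Qd/(R*T))
T = 919 + 273.15 = 1192.15 K
D = 6.3094e-04 * exp(-135e3 / (8.314 * 1192.15)) = 7.66801e-10 m^2/s
Step 2: J = D * (C1 - C2) / dx
J = 7.66801e-10 * (2.26 - 1.59) / 9e-04
J = 5.708e-07 kg/(m^2*s)


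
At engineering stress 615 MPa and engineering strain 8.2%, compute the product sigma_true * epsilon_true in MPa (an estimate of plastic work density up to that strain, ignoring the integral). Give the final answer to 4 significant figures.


sigma_true = sigma_eng * (1 + epsilon_eng)
sigma_true = 615 * (1 + 0.082) = 665.43 MPa
epsilon_true = ln(1 + epsilon_eng)
epsilon_true = ln(1 + 0.082) = 0.0788112
sigma_true * epsilon_true = 665.43 * 0.0788112 = 52.44 MPa


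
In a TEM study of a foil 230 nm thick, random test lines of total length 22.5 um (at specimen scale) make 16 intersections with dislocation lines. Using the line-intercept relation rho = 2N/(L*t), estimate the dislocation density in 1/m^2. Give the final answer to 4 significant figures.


rho = 2N / (L * t)
L = 22.5 um = 2.25e-05 m, t = 230 nm = 2.3e-07 m
rho = 2 * 16 / (2.25e-05 * 2.3e-07)
rho = 6.184e+12 1/m^2


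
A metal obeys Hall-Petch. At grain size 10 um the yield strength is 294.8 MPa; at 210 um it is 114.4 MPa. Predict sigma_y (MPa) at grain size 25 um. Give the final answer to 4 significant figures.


sigma_y = sigma0 + k / sqrt(d)
1/sqrt(d1) = 1/sqrt(1e-05) = 316.228;  1/sqrt(d2) = 69.0066
k = (sigma1 - sigma2) / (1/sqrt(d1) - 1/sqrt(d2)) = (294.8 - 114.4) / (316.228 - 69.0066) = 0.729711 MPa*m^0.5
sigma0 = sigma1 - k/sqrt(d1) = 294.8 - 0.729711*316.228 = 64.0452 MPa
sigma_y(d3) = 64.0452 + 0.729711 / sqrt(2.5e-05) = 210 MPa


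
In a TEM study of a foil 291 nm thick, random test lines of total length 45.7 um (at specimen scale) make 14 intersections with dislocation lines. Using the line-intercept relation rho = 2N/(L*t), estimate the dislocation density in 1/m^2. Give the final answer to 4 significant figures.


rho = 2N / (L * t)
L = 45.7 um = 4.57e-05 m, t = 291 nm = 2.91e-07 m
rho = 2 * 14 / (4.57e-05 * 2.91e-07)
rho = 2.105e+12 1/m^2


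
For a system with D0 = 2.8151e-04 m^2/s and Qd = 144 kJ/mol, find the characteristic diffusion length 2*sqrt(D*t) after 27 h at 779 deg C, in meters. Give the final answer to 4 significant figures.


Step 1: D = D0 * exp(-Qd/(R*T))
T = 1052.15 K
D = 2.8151e-04 * exp(-144e3 / (8.314 * 1052.15)) = 1.99649e-11 m^2/s
Step 2: L = 2*sqrt(D*t)
t = 27 h = 97200 s
L = 2*sqrt(1.99649e-11 * 97200) = 2.786e-03 m


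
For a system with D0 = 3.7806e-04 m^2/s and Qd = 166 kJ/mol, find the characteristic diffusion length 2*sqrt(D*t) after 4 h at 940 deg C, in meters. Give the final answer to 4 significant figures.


Step 1: D = D0 * exp(-Qd/(R*T))
T = 1213.15 K
D = 3.7806e-04 * exp(-166e3 / (8.314 * 1213.15)) = 2.69051e-11 m^2/s
Step 2: L = 2*sqrt(D*t)
t = 4 h = 14400 s
L = 2*sqrt(2.69051e-11 * 14400) = 1.245e-03 m


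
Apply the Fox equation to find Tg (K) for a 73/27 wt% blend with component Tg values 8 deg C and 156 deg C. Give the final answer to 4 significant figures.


1/Tg = w1/Tg1 + w2/Tg2 (in Kelvin)
Tg1 = 281.15 K, Tg2 = 429.15 K
1/Tg = 0.73/281.15 + 0.27/429.15
Tg = 310 K


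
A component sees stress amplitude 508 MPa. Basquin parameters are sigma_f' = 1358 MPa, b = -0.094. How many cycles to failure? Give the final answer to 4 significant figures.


sigma_a = sigma_f' * (2*Nf)^b
2*Nf = (sigma_a / sigma_f')^(1/b)
2*Nf = (508 / 1358)^(1/-0.094)
2*Nf = 34908.9
Nf = 17450 cycles


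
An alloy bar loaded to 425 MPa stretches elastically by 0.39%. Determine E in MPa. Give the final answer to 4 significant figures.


E = sigma / epsilon
epsilon = 0.39% = 3.9e-03
E = 425 / 3.9e-03
E = 109000 MPa


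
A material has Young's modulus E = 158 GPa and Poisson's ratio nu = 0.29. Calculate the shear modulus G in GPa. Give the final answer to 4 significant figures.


G = E / (2*(1+nu))
G = 158 / (2*(1+0.29))
G = 61.24 GPa


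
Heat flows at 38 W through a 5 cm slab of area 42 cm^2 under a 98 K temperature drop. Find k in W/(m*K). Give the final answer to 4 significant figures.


k = Q*L / (A*dT)
L = 0.05 m, A = 4.2e-03 m^2
k = 38 * 0.05 / (4.2e-03 * 98)
k = 4.616 W/(m*K)


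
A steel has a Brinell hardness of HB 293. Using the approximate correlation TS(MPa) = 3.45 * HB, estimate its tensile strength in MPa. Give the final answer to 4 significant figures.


TS (MPa) = 3.45 * HB
TS = 3.45 * 293
TS = 1011 MPa


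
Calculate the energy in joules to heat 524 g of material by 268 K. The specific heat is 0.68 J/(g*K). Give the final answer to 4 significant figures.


Q = m * cp * dT
Q = 524 * 0.68 * 268
Q = 95490 J


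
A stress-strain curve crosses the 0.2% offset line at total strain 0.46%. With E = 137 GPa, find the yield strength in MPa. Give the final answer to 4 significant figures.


Offset strain = 0.002
Elastic strain at yield = total_strain - offset = 4.6e-03 - 0.002 = 2.6e-03
sigma_y = E * elastic_strain = 137000 * 2.6e-03
sigma_y = 356.2 MPa


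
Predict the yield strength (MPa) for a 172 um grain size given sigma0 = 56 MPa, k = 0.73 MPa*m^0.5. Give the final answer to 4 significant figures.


sigma_y = sigma0 + k / sqrt(d)
d = 172 um = 1.72e-04 m
sigma_y = 56 + 0.73 / sqrt(1.72e-04)
sigma_y = 111.7 MPa


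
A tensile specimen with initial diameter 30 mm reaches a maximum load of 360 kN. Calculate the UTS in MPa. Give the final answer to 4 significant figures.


A0 = pi*(d/2)^2 = pi*(30/2)^2 = 706.858 mm^2
UTS = F_max / A0 = 360*1000 / 706.858
UTS = 509.3 MPa


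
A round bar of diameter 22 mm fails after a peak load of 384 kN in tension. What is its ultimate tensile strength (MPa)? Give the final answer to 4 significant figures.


A0 = pi*(d/2)^2 = pi*(22/2)^2 = 380.133 mm^2
UTS = F_max / A0 = 384*1000 / 380.133
UTS = 1010 MPa


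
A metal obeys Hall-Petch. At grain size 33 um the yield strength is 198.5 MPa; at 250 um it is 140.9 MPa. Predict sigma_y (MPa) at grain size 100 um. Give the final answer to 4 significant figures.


sigma_y = sigma0 + k / sqrt(d)
1/sqrt(d1) = 1/sqrt(3.3e-05) = 174.078;  1/sqrt(d2) = 63.2456
k = (sigma1 - sigma2) / (1/sqrt(d1) - 1/sqrt(d2)) = (198.5 - 140.9) / (174.078 - 63.2456) = 0.519705 MPa*m^0.5
sigma0 = sigma1 - k/sqrt(d1) = 198.5 - 0.519705*174.078 = 108.031 MPa
sigma_y(d3) = 108.031 + 0.519705 / sqrt(1e-04) = 160 MPa


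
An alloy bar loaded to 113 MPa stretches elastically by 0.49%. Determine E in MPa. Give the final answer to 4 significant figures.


E = sigma / epsilon
epsilon = 0.49% = 4.9e-03
E = 113 / 4.9e-03
E = 23060 MPa


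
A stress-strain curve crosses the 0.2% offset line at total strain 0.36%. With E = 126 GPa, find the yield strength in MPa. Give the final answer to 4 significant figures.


Offset strain = 0.002
Elastic strain at yield = total_strain - offset = 3.6e-03 - 0.002 = 1.6e-03
sigma_y = E * elastic_strain = 126000 * 1.6e-03
sigma_y = 201.6 MPa


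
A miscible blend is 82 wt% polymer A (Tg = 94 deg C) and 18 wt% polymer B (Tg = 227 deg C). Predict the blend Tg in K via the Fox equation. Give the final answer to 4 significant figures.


1/Tg = w1/Tg1 + w2/Tg2 (in Kelvin)
Tg1 = 367.15 K, Tg2 = 500.15 K
1/Tg = 0.82/367.15 + 0.18/500.15
Tg = 385.6 K


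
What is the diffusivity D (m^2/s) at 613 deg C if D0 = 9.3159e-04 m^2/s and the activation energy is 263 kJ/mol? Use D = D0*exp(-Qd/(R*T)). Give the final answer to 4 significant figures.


D = D0 * exp(-Qd / (R*T))
T = 886.15 K
D = 9.3159e-04 * exp(-263e3 / (8.314 * 886.15))
D = 2.924e-19 m^2/s


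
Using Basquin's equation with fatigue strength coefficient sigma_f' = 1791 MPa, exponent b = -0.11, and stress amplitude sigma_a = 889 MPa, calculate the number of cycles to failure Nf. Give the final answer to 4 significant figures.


sigma_a = sigma_f' * (2*Nf)^b
2*Nf = (sigma_a / sigma_f')^(1/b)
2*Nf = (889 / 1791)^(1/-0.11)
2*Nf = 582.637
Nf = 291.3 cycles


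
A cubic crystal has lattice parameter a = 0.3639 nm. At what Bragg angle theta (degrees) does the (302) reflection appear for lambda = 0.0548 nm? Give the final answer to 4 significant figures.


d = a / sqrt(h^2+k^2+l^2)
d = 0.3639 / sqrt(13) = 0.100928 nm
lambda = 2*d*sin(theta)  =>  sin(theta) = lambda / (2*d)
sin(theta) = 0.0548 / (2 * 0.100928) = 0.271481
theta = 15.75 deg


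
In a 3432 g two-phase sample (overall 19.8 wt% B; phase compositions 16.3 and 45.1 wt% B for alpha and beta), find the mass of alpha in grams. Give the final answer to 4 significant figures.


f_alpha = (C_beta - C0) / (C_beta - C_alpha)
f_alpha = (45.1 - 19.8) / (45.1 - 16.3) = 0.878472
m_alpha = f_alpha * m_total = 0.878472 * 3432 = 3015 g


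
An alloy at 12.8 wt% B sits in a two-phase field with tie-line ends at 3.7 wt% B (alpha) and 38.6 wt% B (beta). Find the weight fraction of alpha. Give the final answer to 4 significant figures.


f_alpha = (C_beta - C0) / (C_beta - C_alpha)
f_alpha = (38.6 - 12.8) / (38.6 - 3.7)
f_alpha = 0.7393


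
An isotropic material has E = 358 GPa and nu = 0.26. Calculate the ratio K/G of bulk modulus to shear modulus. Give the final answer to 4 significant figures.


G = E / (2*(1+nu))
G = 358 / (2*(1+0.26)) = 142.063 GPa
K = E / (3*(1-2*nu))
K = 358 / (3*(1-2*0.26)) = 248.611 GPa
K/G = 248.611 / 142.063 = 1.75


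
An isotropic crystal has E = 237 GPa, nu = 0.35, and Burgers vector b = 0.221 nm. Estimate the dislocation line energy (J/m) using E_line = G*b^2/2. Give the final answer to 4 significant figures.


Step 1: G = E / (2*(1+nu))
G = 237 / (2*(1+0.35)) = 87.7778 GPa = 8.77778e+10 Pa
Step 2: E_line = G*b^2/2
b = 0.221 nm = 2.21e-10 m
E_line = 0.5 * 8.77778e+10 * (2.21e-10)^2 = 2.144e-09 J/m


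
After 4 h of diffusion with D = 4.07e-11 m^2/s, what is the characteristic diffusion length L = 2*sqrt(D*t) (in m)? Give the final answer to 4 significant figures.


t = 4 hr = 14400 s
Diffusion length = 2*sqrt(D*t)
= 2*sqrt(4.07e-11 * 14400)
= 1.531e-03 m


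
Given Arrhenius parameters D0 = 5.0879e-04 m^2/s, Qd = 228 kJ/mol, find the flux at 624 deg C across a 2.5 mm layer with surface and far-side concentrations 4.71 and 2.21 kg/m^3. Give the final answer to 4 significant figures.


Step 1: D = D0 * exp(-Qd/(R*T))
T = 624 + 273.15 = 897.15 K
D = 5.0879e-04 * exp(-228e3 / (8.314 * 897.15)) = 2.69927e-17 m^2/s
Step 2: J = D * (C1 - C2) / dx
J = 2.69927e-17 * (4.71 - 2.21) / 2.5e-03
J = 2.699e-14 kg/(m^2*s)


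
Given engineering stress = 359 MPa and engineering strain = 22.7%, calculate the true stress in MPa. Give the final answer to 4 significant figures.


sigma_true = sigma_eng * (1 + epsilon_eng)
sigma_true = 359 * (1 + 0.227)
sigma_true = 440.5 MPa


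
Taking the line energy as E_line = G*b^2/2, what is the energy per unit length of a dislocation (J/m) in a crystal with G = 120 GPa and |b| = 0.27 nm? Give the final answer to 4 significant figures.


E = G*b^2/2
b = 0.27 nm = 2.7e-10 m
G = 120 GPa = 1.2e+11 Pa
E = 0.5 * 1.2e+11 * (2.7e-10)^2
E = 4.374e-09 J/m


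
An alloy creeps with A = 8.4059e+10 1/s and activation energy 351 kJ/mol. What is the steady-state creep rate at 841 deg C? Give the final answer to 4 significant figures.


rate = A * exp(-Q / (R*T))
T = 841 + 273.15 = 1114.15 K
rate = 8.4059e+10 * exp(-351e3 / (8.314 * 1114.15))
rate = 2.938e-06 1/s


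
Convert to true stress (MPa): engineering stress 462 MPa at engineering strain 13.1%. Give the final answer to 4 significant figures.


sigma_true = sigma_eng * (1 + epsilon_eng)
sigma_true = 462 * (1 + 0.131)
sigma_true = 522.5 MPa


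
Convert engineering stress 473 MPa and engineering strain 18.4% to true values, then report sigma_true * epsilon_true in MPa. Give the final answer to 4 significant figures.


sigma_true = sigma_eng * (1 + epsilon_eng)
sigma_true = 473 * (1 + 0.184) = 560.032 MPa
epsilon_true = ln(1 + epsilon_eng)
epsilon_true = ln(1 + 0.184) = 0.168899
sigma_true * epsilon_true = 560.032 * 0.168899 = 94.59 MPa


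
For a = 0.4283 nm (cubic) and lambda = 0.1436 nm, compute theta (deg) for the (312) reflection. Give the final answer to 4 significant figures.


d = a / sqrt(h^2+k^2+l^2)
d = 0.4283 / sqrt(14) = 0.114468 nm
lambda = 2*d*sin(theta)  =>  sin(theta) = lambda / (2*d)
sin(theta) = 0.1436 / (2 * 0.114468) = 0.62725
theta = 38.85 deg
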